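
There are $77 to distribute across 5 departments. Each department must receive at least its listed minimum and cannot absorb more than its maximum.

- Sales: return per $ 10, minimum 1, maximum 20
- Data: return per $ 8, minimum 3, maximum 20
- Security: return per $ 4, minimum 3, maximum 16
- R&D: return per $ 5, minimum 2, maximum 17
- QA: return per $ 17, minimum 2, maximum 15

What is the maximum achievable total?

720

Meeting every minimum uses 1+3+3+2+2 = 11 $, leaving 66.
Order the departments by return per $: QA 17 > Sales 10 > Data 8 > R&D 5 > Security 4.
QA takes 13 more to reach its cap of 15 ; 53 left.
Sales: +19 to 20 (cap) ; 34 left.
Data: +17 to 20 (cap) ; 17 left.
R&D takes 15 more to reach its cap of 17 ; 2 left.
Only 2 left; Security takes them to reach 5.
Total = 10×20 + 8×20 + 4×5 + 5×17 + 17×15 = 720.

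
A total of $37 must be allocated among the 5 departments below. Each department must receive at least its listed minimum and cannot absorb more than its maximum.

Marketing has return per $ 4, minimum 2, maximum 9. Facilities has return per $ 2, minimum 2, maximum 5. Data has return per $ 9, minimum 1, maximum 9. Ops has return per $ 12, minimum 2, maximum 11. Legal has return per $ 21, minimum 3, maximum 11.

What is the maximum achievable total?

Meeting every minimum uses 2+2+1+2+3 = 10 $, leaving 27.
Highest return per $ first: Legal 21 > Ops 12 > Data 9 > Marketing 4 > Facilities 2.
Legal takes 8 more to reach its cap of 11 — 19 left.
Give Ops 9 more to hit its cap of 11 — 10 left.
Data takes 8 more to reach its cap of 9 — 2 left.
Only 2 left; Marketing takes them to reach 4.
Total = 4×4 + 2×2 + 9×9 + 12×11 + 21×11 = 464.

464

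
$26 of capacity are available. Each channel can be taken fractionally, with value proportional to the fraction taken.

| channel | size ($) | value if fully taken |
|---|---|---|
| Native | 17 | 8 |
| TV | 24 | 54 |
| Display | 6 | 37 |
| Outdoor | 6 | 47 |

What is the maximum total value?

115.5

Best value per unit of size first: Outdoor 47/6≈7.83, Display 37/6≈6.17, TV 54/24≈2.25, Native 8/17≈0.471.
All 6 $ of Outdoor fit (value 47) — 20 remain.
Display: take in full, 6 $ for value 37 — 14 left.
Only 14 $ remain; take 14/24 of TV for value 54×14/24 = 31.5.
Total value = 115.5.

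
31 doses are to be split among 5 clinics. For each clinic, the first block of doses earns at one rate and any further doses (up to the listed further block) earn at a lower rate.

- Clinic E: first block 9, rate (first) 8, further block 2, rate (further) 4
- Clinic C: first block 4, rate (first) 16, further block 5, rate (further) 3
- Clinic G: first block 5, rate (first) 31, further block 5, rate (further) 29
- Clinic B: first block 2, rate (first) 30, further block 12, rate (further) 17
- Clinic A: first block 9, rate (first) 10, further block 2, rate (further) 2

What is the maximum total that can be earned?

658

Rank every tier by rate: Clinic G/first 31 > Clinic B/first 30 > Clinic G/second 29 > Clinic B/second 17 > Clinic C/first 16 > Clinic A/first 10 > Clinic E/first 8 > Clinic E/second 4 > Clinic C/second 3 > Clinic A/second 2.
Clinic G first at 31: fill all 5 ; 26 left.
Clinic B first at 30: fill all 2 ; 24 left.
Clinic G/second (29): +5 ; 19 left.
Clinic B/second (17): +12 ; 7 left.
Clinic C first at 16: fill all 4 ; 3 left.
Clinic A first at 10: only 3 left, fill 3.
Total = 31×5 + 30×2 + 29×5 + 17×12 + 16×4 + 10×3 = 658.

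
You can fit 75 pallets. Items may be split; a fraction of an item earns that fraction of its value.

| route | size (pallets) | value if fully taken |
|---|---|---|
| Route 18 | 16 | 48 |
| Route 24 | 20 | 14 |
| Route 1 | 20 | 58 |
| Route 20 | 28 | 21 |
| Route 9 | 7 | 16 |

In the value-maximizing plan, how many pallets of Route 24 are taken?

4

Rank by value-to-size ratio: Route 18 48/16≈3, Route 1 58/20≈2.9, Route 9 16/7≈2.29, Route 20 21/28≈0.75, Route 24 14/20≈0.7.
Take all of Route 18 (16 pallets, value 48) — 59 pallets left.
All 20 pallets of Route 1 fit (value 58) — 39 remain.
All 7 pallets of Route 9 fit (value 16) — 32 remain.
All 28 pallets of Route 20 fit (value 21) — 4 remain.
Only 4 pallets remain; take 4/20 of Route 24 for value 14×4/20 = 2.8.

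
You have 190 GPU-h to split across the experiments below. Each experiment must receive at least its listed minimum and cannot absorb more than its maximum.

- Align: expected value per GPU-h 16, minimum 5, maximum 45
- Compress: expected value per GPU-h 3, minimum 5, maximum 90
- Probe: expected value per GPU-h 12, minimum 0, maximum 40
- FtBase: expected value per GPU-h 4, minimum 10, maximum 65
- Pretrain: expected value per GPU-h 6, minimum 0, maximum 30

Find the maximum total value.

Meeting every minimum uses 5+5+0+10+0 = 20 GPU-h, leaving 170.
Order the experiments by expected value per GPU-h: Align 16 > Probe 12 > Pretrain 6 > FtBase 4 > Compress 3.
Give Align 40 more to hit its cap of 45 — 130 left.
Give Probe 40 more to hit its cap of 40 — 90 left.
Pretrain takes 30 more to reach its cap of 30 — 60 left.
FtBase takes 55 more to reach its cap of 65 — 5 left.
Compress has room for 85 more but only 5 remain, so it gets 10.
Total = 16×45 + 3×10 + 12×40 + 4×65 + 6×30 = 1670.

1670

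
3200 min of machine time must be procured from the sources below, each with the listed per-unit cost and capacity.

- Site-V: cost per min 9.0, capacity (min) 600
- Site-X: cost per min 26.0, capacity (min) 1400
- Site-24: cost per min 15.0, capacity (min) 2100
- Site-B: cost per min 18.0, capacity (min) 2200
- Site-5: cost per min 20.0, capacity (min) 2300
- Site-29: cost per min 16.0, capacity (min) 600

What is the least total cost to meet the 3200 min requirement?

44900

Cheapest first:
Take 600 from Site-V at 9.0 → need 2600 more.
Site-24 at 15.0: take all 2100 min → 500 still needed.
Take 500 from Site-29 at 16.0 to finish.
Site-B, Site-5, Site-X: unused.
Cost = 600×9.0 + 2100×15.0 + 500×16.0 = 44900.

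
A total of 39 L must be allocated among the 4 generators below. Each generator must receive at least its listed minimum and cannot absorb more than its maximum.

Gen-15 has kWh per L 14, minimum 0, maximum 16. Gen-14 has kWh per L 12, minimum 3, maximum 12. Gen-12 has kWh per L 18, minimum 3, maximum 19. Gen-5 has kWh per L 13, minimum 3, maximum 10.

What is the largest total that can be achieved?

613

Meeting every minimum uses 0+3+3+3 = 9 L, leaving 30.
Highest kWh per L first: Gen-12 18 > Gen-15 14 > Gen-5 13 > Gen-14 12.
Gen-12 takes 16 more to reach its cap of 19 → 14 left.
Only 14 left; Gen-15 takes them to reach 14.
Total = 14×14 + 12×3 + 18×19 + 13×3 = 613.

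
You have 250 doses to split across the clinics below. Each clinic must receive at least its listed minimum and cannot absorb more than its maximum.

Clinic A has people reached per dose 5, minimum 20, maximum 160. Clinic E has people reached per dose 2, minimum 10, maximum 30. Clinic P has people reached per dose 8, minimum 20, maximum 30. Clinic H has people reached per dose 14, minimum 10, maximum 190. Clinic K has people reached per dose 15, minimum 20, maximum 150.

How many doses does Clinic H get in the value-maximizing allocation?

50

Meeting every minimum uses 20+10+20+10+20 = 80 doses, leaving 170.
Highest people reached per dose first: Clinic K 15 > Clinic H 14 > Clinic P 8 > Clinic A 5 > Clinic E 2.
Give Clinic K 130 more to hit its cap of 150 → 40 left.
Clinic H has room for 180 more but only 40 remain, so it gets 50.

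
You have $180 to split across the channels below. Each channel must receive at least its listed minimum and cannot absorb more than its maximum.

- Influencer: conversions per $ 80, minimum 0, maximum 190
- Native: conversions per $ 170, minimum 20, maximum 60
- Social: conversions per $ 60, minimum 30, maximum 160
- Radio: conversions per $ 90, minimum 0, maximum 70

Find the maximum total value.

19900

Meeting every minimum uses 0+20+30+0 = 50 $, leaving 130.
Order the channels by conversions per $: Native 170 > Radio 90 > Influencer 80 > Social 60.
Native takes 40 more to reach its cap of 60 — 90 left.
Radio: +70 to 70 (cap) — 20 left.
Only 20 left; Influencer takes them to reach 20.
Total = 80×20 + 170×60 + 60×30 + 90×70 = 19900.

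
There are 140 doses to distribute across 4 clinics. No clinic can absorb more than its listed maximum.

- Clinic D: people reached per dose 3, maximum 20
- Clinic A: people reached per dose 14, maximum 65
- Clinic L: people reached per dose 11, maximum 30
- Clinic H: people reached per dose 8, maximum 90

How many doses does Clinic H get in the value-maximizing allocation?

45

Highest people reached per dose first: Clinic A 14 > Clinic L 11 > Clinic H 8 > Clinic D 3.
Clinic A: +65 to 65 (cap) — 75 left.
Clinic L takes 30 to reach its cap of 30 — 45 left.
Only 45 left; Clinic H takes them to reach 45.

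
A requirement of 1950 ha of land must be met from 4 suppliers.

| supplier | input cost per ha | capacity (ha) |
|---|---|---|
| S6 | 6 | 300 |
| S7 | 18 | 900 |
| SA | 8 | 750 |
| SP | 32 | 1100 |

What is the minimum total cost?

Fill from the cheapest supplier first.
S6 at 6: take all 300 ha → 1650 still needed.
SA at 8: take all 750 ha → 900 still needed.
Take 900 from S7 at 18 → need 0 more.
SP: unused.
Cost = 300×6 + 750×8 + 900×18 = 24000.

24000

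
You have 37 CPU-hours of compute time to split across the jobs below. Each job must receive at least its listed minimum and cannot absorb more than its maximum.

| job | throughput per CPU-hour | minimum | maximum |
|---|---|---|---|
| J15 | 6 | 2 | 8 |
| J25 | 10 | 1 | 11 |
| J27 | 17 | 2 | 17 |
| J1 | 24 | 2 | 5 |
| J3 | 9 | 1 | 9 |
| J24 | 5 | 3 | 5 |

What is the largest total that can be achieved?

Meeting every minimum uses 2+1+2+2+1+3 = 11 CPU-hours, leaving 26.
Highest throughput per CPU-hour first: J1 24 > J27 17 > J25 10 > J3 9 > J15 6 > J24 5.
J1 takes 3 more to reach its cap of 5 → 23 left.
Give J27 15 more to hit its cap of 17 → 8 left.
J25: +8 (room for 10) → 9. Pool exhausted.
Total = 6×2 + 10×9 + 17×17 + 24×5 + 9×1 + 5×3 = 535.

535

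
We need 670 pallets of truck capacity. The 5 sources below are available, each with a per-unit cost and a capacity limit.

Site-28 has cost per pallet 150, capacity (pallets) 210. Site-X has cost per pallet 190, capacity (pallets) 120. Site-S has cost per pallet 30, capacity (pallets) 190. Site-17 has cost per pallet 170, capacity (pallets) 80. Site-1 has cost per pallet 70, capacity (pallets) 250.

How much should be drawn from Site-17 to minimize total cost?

20

Cheapest first:
Take 190 from Site-S at 30 → need 480 more.
Site-1 (70): use full 250 → 230 pallets to go.
Site-28 (150): use full 210 → 20 pallets to go.
Take 20 from Site-17 at 170 to finish.
Site-X: unused.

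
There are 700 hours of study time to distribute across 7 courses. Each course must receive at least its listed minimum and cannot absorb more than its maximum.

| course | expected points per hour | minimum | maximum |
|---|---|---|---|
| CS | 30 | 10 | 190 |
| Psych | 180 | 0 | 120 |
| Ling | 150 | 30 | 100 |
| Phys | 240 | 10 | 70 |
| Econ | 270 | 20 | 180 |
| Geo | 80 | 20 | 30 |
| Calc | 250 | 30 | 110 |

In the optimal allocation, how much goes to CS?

90

Meeting every minimum uses 10+0+30+10+20+20+30 = 120 hours, leaving 580.
Highest expected points per hour first: Econ 270 > Calc 250 > Phys 240 > Psych 180 > Ling 150 > Geo 80 > CS 30.
Give Econ 160 more to hit its cap of 180 — 420 left.
Give Calc 80 more to hit its cap of 110 — 340 left.
Phys takes 60 more to reach its cap of 70 — 280 left.
Give Psych 120 more to hit its cap of 120 — 160 left.
Ling: +70 to 100 (cap) — 90 left.
Geo: +10 to 30 (cap) — 80 left.
Only 80 left; CS takes them to reach 90.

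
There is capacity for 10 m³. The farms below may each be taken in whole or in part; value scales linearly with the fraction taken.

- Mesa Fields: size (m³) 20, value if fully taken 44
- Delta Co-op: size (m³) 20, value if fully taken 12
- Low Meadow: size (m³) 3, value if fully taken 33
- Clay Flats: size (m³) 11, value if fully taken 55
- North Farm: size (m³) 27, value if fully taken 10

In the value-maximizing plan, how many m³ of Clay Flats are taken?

Best value per unit of size first: Low Meadow 33/3≈11, Clay Flats 55/11≈5, Mesa Fields 44/20≈2.2, Delta Co-op 12/20≈0.6, North Farm 10/27≈0.37.
Take all of Low Meadow (3 m³, value 33) — 7 m³ left.
7 m³ left: a 7/11 share of Clay Flats gives 55×7/11 = 35.

7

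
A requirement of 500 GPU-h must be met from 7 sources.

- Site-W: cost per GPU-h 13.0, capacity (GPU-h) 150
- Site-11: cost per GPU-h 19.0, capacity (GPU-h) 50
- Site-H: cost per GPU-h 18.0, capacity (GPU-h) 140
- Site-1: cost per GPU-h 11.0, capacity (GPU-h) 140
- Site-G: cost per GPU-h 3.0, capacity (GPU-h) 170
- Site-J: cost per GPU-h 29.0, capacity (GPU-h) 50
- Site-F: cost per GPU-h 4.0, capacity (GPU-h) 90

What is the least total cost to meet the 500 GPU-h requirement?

Use sources in increasing cost order.
Site-G at 3.0: take all 170 GPU-h ; 330 still needed.
Site-F (4.0): use full 90 ; 240 GPU-h to go.
Take 140 from Site-1 at 11.0 ; need 100 more.
Site-W at 13.0: take 100 of its 150 ; requirement met.
Site-H, Site-11, Site-J: unused.
Cost = 170×3.0 + 90×4.0 + 140×11.0 + 100×13.0 = 3710.

3710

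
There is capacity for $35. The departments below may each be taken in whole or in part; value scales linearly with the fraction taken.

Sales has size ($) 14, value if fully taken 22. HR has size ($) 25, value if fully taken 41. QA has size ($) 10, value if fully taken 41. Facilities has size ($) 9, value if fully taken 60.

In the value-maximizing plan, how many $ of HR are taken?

16

Rank by value-to-size ratio: Facilities 60/9≈6.67, QA 41/10≈4.1, HR 41/25≈1.64, Sales 22/14≈1.57.
Facilities: take in full, 9 $ for value 60 — 26 left.
QA: take in full, 10 $ for value 41 — 16 left.
Only 16 $ remain; take 16/25 of HR for value 41×16/25 = 26.24.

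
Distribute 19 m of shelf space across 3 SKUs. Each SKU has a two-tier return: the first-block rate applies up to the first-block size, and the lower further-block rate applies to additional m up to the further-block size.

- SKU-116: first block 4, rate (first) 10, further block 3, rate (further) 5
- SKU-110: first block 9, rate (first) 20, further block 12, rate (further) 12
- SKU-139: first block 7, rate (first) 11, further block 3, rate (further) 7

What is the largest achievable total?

300

Order all 6 blocks by rate: SKU-110/tier1 20 > SKU-110/tier2 12 > SKU-139/tier1 11 > SKU-116/tier1 10 > SKU-139/tier2 7 > SKU-116/tier2 5.
SKU-110 tier1 at 20: fill all 9 → 10 left.
SKU-110/tier2: +10 of 12 at 12; pool empty.
Total = 20×9 + 12×10 = 300.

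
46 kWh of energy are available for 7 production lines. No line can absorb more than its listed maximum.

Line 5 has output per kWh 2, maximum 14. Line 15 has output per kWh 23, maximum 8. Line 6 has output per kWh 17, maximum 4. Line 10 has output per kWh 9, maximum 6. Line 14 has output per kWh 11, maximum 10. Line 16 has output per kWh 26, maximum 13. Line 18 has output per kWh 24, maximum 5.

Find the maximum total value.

Order the production lines by output per kWh: Line 16 26 > Line 18 24 > Line 15 23 > Line 6 17 > Line 14 11 > Line 10 9 > Line 5 2.
Line 16 takes 13 to reach its cap of 13 ; 33 left.
Give Line 18 5 to hit its cap of 5 ; 28 left.
Line 15: +8 to 8 (cap) ; 20 left.
Line 6 takes 4 to reach its cap of 4 ; 16 left.
Give Line 14 10 to hit its cap of 10 ; 6 left.
Line 10 takes 6 to reach its cap of 6 ; 0 left.
Total = 23×8 + 17×4 + 9×6 + 11×10 + 26×13 + 24×5 = 874.

874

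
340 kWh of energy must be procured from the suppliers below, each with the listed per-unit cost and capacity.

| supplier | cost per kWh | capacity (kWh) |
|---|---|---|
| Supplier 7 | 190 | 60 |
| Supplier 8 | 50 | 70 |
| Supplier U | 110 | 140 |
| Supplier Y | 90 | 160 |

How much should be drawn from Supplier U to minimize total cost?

Use suppliers in increasing cost order.
Supplier 8 (50): use full 70 — 270 kWh to go.
Take 160 from Supplier Y at 90 — need 110 more.
Supplier U at 110: take 110 of its 140 — requirement met.
Supplier 7: unused.

110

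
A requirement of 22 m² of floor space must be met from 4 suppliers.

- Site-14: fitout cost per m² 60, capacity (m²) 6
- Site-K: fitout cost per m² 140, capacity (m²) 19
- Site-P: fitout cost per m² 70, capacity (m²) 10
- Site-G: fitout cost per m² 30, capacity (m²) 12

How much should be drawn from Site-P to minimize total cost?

Use suppliers in increasing cost order.
Site-G (30): use full 12 — 10 m² to go.
Site-14 (60): use full 6 — 4 m² to go.
Site-P at 70: take 4 of its 10 — requirement met.
Site-K: unused.

4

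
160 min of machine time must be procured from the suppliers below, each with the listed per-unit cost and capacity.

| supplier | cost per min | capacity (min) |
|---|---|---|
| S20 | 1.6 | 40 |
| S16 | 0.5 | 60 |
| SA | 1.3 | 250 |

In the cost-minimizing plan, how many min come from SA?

Use suppliers in increasing cost order.
Take 60 from S16 at 0.5 ; need 100 more.
SA at 1.3: take 100 of its 250 ; requirement met.
S20: unused.

100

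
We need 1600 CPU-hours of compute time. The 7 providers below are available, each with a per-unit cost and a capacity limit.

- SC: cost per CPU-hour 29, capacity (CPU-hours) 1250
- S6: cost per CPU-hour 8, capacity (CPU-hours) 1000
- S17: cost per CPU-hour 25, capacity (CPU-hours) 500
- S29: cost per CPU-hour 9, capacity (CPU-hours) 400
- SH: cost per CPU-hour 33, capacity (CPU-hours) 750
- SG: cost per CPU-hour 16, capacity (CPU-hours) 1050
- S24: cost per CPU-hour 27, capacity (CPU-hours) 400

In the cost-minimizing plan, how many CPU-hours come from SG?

Use providers in increasing cost order.
S6 (8): use full 1000 ; 600 CPU-hours to go.
S29 at 9: take all 400 CPU-hours ; 200 still needed.
SG at 16: take 200 of its 1050 ; requirement met.
S17, S24, SC, SH: unused.

200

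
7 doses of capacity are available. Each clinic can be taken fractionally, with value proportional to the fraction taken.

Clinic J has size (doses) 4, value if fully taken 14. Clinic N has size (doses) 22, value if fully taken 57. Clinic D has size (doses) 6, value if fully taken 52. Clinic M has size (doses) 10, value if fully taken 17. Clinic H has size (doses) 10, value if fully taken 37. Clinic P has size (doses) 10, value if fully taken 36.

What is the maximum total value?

55.7

Best value per unit of size first: Clinic D 52/6≈8.67, Clinic H 37/10≈3.7, Clinic P 36/10≈3.6, Clinic J 14/4≈3.5, Clinic N 57/22≈2.59, Clinic M 17/10≈1.7.
All 6 doses of Clinic D fit (value 52) → 1 remain.
Fill the last 1 doses with part of Clinic H: 1/10 of it earns 3.7.
Total value = 55.7.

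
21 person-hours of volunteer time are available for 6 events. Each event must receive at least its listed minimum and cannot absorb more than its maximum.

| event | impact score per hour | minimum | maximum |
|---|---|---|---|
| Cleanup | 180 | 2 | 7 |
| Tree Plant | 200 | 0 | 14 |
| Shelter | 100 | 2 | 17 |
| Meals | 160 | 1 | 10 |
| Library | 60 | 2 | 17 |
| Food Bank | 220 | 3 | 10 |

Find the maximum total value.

3840

Meeting every minimum uses 2+0+2+1+2+3 = 10 person-hours, leaving 11.
Rank by impact score per hour: Food Bank 220 > Tree Plant 200 > Cleanup 180 > Meals 160 > Shelter 100 > Library 60.
Food Bank takes 7 more to reach its cap of 10 ; 4 left.
Only 4 left; Tree Plant takes them to reach 4.
Total = 180×2 + 200×4 + 100×2 + 160×1 + 60×2 + 220×10 = 3840.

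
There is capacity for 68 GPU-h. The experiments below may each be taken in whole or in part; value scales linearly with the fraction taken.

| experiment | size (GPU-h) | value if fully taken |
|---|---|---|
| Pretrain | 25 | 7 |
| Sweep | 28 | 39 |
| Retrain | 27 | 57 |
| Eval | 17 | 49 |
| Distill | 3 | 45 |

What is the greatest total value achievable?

Best value per unit of size first: Distill 45/3≈15, Eval 49/17≈2.88, Retrain 57/27≈2.11, Sweep 39/28≈1.39, Pretrain 7/25≈0.28.
Take all of Distill (3 GPU-h, value 45) — 65 GPU-h left.
Eval: take in full, 17 GPU-h for value 49 — 48 left.
Take all of Retrain (27 GPU-h, value 57) — 21 GPU-h left.
21 GPU-h left: a 21/28 share of Sweep gives 39×21/28 = 29.25.
Total value = 180.25.

180.25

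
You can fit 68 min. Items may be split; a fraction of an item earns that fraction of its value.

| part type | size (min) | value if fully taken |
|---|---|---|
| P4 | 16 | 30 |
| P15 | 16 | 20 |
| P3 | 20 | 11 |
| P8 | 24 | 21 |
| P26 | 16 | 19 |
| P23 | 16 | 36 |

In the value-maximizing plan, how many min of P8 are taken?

Sort by value density: P23 36/16≈2.25, P4 30/16≈1.88, P15 20/16≈1.25, P26 19/16≈1.19, P8 21/24≈0.875, P3 11/20≈0.55.
Take all of P23 (16 min, value 36) ; 52 min left.
P4: take in full, 16 min for value 30 ; 36 left.
All 16 min of P15 fit (value 20) ; 20 remain.
All 16 min of P26 fit (value 19) ; 4 remain.
Fill the last 4 min with part of P8: 4/24 of it earns 3.5.

4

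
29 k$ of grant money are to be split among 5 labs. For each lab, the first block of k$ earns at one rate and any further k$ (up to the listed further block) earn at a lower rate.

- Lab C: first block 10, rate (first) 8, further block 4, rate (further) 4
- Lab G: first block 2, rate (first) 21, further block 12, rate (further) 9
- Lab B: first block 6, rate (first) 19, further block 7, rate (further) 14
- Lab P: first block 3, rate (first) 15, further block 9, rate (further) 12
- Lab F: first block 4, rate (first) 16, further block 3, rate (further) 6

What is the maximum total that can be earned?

Order all 10 blocks by rate: Lab G/tier1 21 > Lab B/tier1 19 > Lab F/tier1 16 > Lab P/tier1 15 > Lab B/tier2 14 > Lab P/tier2 12 > Lab G/tier2 9 > Lab C/tier1 8 > Lab F/tier2 6 > Lab C/tier2 4.
Lab G tier1 at 21: fill all 2 ; 27 left.
Lab B/tier1 (19): +6 ; 21 left.
Fill Lab F tier1 block (4 at 16) ; 17 left.
Lab P tier1 at 15: fill all 3 ; 14 left.
Lab B/tier2 (14): +7 ; 7 left.
7 remain; put them into Lab P tier2 at 12.
Total = 21×2 + 19×6 + 16×4 + 15×3 + 14×7 + 12×7 = 447.

447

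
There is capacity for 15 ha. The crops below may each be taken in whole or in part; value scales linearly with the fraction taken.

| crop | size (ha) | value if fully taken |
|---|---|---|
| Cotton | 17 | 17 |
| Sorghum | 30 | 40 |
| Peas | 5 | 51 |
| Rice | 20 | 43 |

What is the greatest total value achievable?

Sort by value density: Peas 51/5≈10.2, Rice 43/20≈2.15, Sorghum 40/30≈1.33, Cotton 17/17≈1.
Take all of Peas (5 ha, value 51) — 10 ha left.
Fill the last 10 ha with part of Rice: 10/20 of it earns 21.5.
Total value = 72.5.

72.5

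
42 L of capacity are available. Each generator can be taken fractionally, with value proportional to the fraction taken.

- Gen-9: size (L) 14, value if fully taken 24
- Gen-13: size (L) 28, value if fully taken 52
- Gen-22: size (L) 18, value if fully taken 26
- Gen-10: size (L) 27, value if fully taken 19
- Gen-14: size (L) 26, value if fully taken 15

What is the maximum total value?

76

Sort by value density: Gen-13 52/28≈1.86, Gen-9 24/14≈1.71, Gen-22 26/18≈1.44, Gen-10 19/27≈0.704, Gen-14 15/26≈0.577.
Take all of Gen-13 (28 L, value 52) — 14 L left.
Take all of Gen-9 (14 L, value 24) — 0 L left.
Total value = 76.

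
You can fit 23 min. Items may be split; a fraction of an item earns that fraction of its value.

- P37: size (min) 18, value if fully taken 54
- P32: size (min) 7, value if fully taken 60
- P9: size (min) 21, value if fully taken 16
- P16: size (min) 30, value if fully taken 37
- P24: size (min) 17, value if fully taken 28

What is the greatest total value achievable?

Rank by value-to-size ratio: P32 60/7≈8.57, P37 54/18≈3, P24 28/17≈1.65, P16 37/30≈1.23, P9 16/21≈0.762.
P32: take in full, 7 min for value 60 → 16 left.
16 min left: a 16/18 share of P37 gives 54×16/18 = 48.
Total value = 108.

108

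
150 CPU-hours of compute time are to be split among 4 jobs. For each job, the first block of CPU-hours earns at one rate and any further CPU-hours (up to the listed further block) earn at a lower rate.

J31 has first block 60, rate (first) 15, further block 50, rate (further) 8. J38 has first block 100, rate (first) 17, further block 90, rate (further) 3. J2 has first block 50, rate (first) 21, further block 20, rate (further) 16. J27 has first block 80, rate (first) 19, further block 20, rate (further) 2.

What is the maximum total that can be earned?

Order all 8 blocks by rate: J2/tier1 21 > J27/tier1 19 > J38/tier1 17 > J2/tier2 16 > J31/tier1 15 > J31/tier2 8 > J38/tier2 3 > J27/tier2 2.
Fill J2 tier1 block (50 at 21) — 100 left.
J27/tier1 (19): +80 — 20 left.
J38/tier1: +20 of 100 at 17; pool empty.
Total = 21×50 + 19×80 + 17×20 = 2910.

2910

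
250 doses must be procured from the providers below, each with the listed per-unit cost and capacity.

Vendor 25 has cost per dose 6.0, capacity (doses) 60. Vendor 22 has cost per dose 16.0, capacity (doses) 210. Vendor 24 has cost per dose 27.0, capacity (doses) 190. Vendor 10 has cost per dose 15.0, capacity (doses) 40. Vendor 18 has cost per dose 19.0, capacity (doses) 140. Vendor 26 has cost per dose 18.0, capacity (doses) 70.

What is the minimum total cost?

3360

Use providers in increasing cost order.
Vendor 25 (6.0): use full 60 → 190 doses to go.
Vendor 10 (15.0): use full 40 → 150 doses to go.
Vendor 22 at 16.0: take 150 of its 210 → requirement met.
Vendor 26, Vendor 18, Vendor 24: unused.
Cost = 60×6.0 + 40×15.0 + 150×16.0 = 3360.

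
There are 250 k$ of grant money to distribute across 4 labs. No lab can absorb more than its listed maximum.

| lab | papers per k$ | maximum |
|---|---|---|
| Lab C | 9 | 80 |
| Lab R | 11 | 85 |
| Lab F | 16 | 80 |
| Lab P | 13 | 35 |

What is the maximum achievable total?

Highest papers per k$ first: Lab F 16 > Lab P 13 > Lab R 11 > Lab C 9.
Lab F takes 80 to reach its cap of 80 — 170 left.
Lab P takes 35 to reach its cap of 35 — 135 left.
Give Lab R 85 to hit its cap of 85 — 50 left.
Lab C has room for 80 but only 50 remain, so it gets 50.
Total = 9×50 + 11×85 + 16×80 + 13×35 = 3120.

3120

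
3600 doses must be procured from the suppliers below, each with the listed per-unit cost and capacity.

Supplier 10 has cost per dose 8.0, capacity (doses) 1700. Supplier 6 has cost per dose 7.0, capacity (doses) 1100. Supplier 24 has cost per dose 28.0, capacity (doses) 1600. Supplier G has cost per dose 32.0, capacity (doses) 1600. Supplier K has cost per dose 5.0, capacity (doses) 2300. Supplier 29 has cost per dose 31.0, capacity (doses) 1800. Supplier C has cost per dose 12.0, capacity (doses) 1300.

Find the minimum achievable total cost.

Fill from the cheapest supplier first.
Supplier K at 5.0: take all 2300 doses → 1300 still needed.
Supplier 6 at 7.0: take all 1100 doses → 200 still needed.
Supplier 10 (8.0): take the remaining 200 → done.
Supplier C, Supplier 24, Supplier 29, Supplier G: unused.
Cost = 2300×5.0 + 1100×7.0 + 200×8.0 = 20800.

20800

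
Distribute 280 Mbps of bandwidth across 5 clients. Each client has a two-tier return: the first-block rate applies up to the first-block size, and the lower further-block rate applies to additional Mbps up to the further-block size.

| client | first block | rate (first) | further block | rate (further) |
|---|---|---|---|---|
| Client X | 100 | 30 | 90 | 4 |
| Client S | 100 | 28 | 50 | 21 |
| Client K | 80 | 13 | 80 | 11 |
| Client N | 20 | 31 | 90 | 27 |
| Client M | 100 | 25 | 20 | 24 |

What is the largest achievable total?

8040

Order all 10 blocks by rate: Client N/T1 31 > Client X/T1 30 > Client S/T1 28 > Client N/T2 27 > Client M/T1 25 > Client M/T2 24 > Client S/T2 21 > Client K/T1 13 > Client K/T2 11 > Client X/T2 4.
Fill Client N T1 block (20 at 31) → 260 left.
Client X T1 at 30: fill all 100 → 160 left.
Client S/T1 (28): +100 → 60 left.
Client N/T2: +60 of 90 at 27; pool empty.
Total = 31×20 + 30×100 + 28×100 + 27×60 = 8040.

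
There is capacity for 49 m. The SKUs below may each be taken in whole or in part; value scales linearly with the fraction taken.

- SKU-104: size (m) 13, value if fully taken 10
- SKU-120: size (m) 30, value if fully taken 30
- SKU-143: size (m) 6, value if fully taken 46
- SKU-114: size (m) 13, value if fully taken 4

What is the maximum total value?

86

Rank by value-to-size ratio: SKU-143 46/6≈7.67, SKU-120 30/30≈1, SKU-104 10/13≈0.769, SKU-114 4/13≈0.308.
All 6 m of SKU-143 fit (value 46) — 43 remain.
Take all of SKU-120 (30 m, value 30) — 13 m left.
SKU-104: take in full, 13 m for value 10 — 0 left.
Total value = 86.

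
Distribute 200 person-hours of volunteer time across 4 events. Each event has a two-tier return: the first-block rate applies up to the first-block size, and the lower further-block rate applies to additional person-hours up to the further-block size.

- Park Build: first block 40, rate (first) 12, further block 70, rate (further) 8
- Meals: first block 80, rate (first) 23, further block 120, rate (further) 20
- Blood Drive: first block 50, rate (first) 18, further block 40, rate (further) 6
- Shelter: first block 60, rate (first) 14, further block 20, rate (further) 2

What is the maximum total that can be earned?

Order all 8 blocks by rate: Meals/T1 23 > Meals/T2 20 > Blood Drive/T1 18 > Shelter/T1 14 > Park Build/T1 12 > Park Build/T2 8 > Blood Drive/T2 6 > Shelter/T2 2.
Fill Meals T1 block (80 at 23) → 120 left.
Meals T2 at 20: fill all 120 → 0 left.
Total = 23×80 + 20×120 = 4240.

4240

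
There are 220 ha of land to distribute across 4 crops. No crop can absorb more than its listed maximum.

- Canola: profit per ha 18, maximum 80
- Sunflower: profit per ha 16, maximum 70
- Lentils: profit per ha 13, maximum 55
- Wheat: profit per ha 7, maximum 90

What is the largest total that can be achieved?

3380

Highest profit per ha first: Canola 18 > Sunflower 16 > Lentils 13 > Wheat 7.
Give Canola 80 to hit its cap of 80 — 140 left.
Sunflower takes 70 to reach its cap of 70 — 70 left.
Lentils takes 55 to reach its cap of 55 — 15 left.
Only 15 left; Wheat takes them to reach 15.
Total = 18×80 + 16×70 + 13×55 + 7×15 = 3380.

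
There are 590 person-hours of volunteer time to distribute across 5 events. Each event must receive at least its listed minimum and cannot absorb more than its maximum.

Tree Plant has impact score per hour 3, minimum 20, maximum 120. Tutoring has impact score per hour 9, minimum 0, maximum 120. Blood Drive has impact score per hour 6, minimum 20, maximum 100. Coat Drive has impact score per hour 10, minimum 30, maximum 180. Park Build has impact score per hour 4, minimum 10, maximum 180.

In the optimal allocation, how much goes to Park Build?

Meeting every minimum uses 20+0+20+30+10 = 80 person-hours, leaving 510.
Order the events by impact score per hour: Coat Drive 10 > Tutoring 9 > Blood Drive 6 > Park Build 4 > Tree Plant 3.
Give Coat Drive 150 more to hit its cap of 180 → 360 left.
Tutoring takes 120 more to reach its cap of 120 → 240 left.
Blood Drive: +80 to 100 (cap) → 160 left.
Park Build has room for 170 more but only 160 remain, so it gets 170.

170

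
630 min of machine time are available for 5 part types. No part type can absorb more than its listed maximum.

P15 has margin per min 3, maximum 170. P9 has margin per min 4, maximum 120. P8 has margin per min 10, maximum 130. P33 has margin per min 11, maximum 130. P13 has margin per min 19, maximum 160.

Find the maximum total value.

Order the part types by margin per min: P13 19 > P33 11 > P8 10 > P9 4 > P15 3.
Give P13 160 to hit its cap of 160 ; 470 left.
P33 takes 130 to reach its cap of 130 ; 340 left.
P8 takes 130 to reach its cap of 130 ; 210 left.
Give P9 120 to hit its cap of 120 ; 90 left.
Only 90 left; P15 takes them to reach 90.
Total = 3×90 + 4×120 + 10×130 + 11×130 + 19×160 = 6520.

6520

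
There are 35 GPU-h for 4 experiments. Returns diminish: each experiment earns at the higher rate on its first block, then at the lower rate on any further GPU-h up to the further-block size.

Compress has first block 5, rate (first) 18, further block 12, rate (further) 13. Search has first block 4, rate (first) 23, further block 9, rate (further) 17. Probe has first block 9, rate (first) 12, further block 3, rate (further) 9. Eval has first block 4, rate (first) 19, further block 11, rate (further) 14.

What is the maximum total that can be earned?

Rank every tier by rate: Search/tier1 23 > Eval/tier1 19 > Compress/tier1 18 > Search/tier2 17 > Eval/tier2 14 > Compress/tier2 13 > Probe/tier1 12 > Probe/tier2 9.
Fill Search tier1 block (4 at 23) — 31 left.
Eval tier1 at 19: fill all 4 — 27 left.
Compress tier1 at 18: fill all 5 — 22 left.
Search tier2 at 17: fill all 9 — 13 left.
Eval tier2 at 14: fill all 11 — 2 left.
Compress tier2 at 13: only 2 left, fill 2.
Total = 23×4 + 19×4 + 18×5 + 17×9 + 14×11 + 13×2 = 591.

591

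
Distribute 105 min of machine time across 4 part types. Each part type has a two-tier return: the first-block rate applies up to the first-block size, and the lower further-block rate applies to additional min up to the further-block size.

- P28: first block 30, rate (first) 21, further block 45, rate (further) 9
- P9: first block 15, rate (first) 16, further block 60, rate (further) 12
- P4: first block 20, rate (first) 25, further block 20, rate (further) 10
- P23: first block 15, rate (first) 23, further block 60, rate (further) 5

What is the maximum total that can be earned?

2015

Order all 8 blocks by rate: P4/tier1 25 > P23/tier1 23 > P28/tier1 21 > P9/tier1 16 > P9/tier2 12 > P4/tier2 10 > P28/tier2 9 > P23/tier2 5.
P4/tier1 (25): +20 — 85 left.
P23 tier1 at 23: fill all 15 — 70 left.
P28/tier1 (21): +30 — 40 left.
P9/tier1 (16): +15 — 25 left.
P9 tier2 at 12: only 25 left, fill 25.
Total = 25×20 + 23×15 + 21×30 + 16×15 + 12×25 = 2015.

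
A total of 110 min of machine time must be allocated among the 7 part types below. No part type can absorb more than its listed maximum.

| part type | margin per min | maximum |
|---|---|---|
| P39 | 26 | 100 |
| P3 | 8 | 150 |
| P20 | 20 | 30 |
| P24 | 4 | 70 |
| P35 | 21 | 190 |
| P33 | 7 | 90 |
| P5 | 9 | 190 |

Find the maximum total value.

Order the part types by margin per min: P39 26 > P35 21 > P20 20 > P5 9 > P3 8 > P33 7 > P24 4.
Give P39 100 to hit its cap of 100 ; 10 left.
P35: +10 (room for 190) → 10. Pool exhausted.
Total = 26×100 + 21×10 = 2810.

2810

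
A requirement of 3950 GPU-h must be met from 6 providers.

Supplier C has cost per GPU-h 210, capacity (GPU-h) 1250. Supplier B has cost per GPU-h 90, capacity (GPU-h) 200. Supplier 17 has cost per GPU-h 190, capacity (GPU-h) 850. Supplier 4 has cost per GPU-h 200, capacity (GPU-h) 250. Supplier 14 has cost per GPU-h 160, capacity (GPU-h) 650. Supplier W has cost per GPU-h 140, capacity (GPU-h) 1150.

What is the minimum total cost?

Use providers in increasing cost order.
Take 200 from Supplier B at 90 → need 3750 more.
Supplier W at 140: take all 1150 GPU-h → 2600 still needed.
Supplier 14 at 160: take all 650 GPU-h → 1950 still needed.
Supplier 17 (190): use full 850 → 1100 GPU-h to go.
Supplier 4 at 200: take all 250 GPU-h → 850 still needed.
Take 850 from Supplier C at 210 to finish.
Cost = 200×90 + 1150×140 + 650×160 + 850×190 + 250×200 + 850×210 = 673000.

673000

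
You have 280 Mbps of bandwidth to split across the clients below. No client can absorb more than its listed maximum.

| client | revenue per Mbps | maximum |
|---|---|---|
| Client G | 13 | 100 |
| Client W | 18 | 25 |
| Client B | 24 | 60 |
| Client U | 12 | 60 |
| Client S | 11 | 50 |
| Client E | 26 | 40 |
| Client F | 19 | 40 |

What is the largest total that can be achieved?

Rank by revenue per Mbps: Client E 26 > Client B 24 > Client F 19 > Client W 18 > Client G 13 > Client U 12 > Client S 11.
Give Client E 40 to hit its cap of 40 → 240 left.
Give Client B 60 to hit its cap of 60 → 180 left.
Give Client F 40 to hit its cap of 40 → 140 left.
Give Client W 25 to hit its cap of 25 → 115 left.
Give Client G 100 to hit its cap of 100 → 15 left.
Client U has room for 60 but only 15 remain, so it gets 15.
Total = 13×100 + 18×25 + 24×60 + 12×15 + 26×40 + 19×40 = 5170.

5170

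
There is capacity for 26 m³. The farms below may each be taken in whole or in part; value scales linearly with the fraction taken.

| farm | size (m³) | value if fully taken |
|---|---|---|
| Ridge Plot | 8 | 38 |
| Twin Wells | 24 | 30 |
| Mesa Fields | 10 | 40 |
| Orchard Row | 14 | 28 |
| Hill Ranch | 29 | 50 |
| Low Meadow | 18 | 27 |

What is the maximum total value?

Rank by value-to-size ratio: Ridge Plot 38/8≈4.75, Mesa Fields 40/10≈4, Orchard Row 28/14≈2, Hill Ranch 50/29≈1.72, Low Meadow 27/18≈1.5, Twin Wells 30/24≈1.25.
All 8 m³ of Ridge Plot fit (value 38) — 18 remain.
All 10 m³ of Mesa Fields fit (value 40) — 8 remain.
Fill the last 8 m³ with part of Orchard Row: 8/14 of it earns 16.
Total value = 94.

94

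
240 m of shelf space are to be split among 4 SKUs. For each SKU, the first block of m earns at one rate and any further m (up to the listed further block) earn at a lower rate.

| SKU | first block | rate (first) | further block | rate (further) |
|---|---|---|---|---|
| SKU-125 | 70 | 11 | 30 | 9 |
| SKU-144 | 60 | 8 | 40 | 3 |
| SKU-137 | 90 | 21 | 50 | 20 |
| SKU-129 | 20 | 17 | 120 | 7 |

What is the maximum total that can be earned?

Order all 8 blocks by rate: SKU-137/first 21 > SKU-137/second 20 > SKU-129/first 17 > SKU-125/first 11 > SKU-125/second 9 > SKU-144/first 8 > SKU-129/second 7 > SKU-144/second 3.
SKU-137/first (21): +90 → 150 left.
SKU-137/second (20): +50 → 100 left.
Fill SKU-129 first block (20 at 17) → 80 left.
SKU-125 first at 11: fill all 70 → 10 left.
SKU-125 second at 9: only 10 left, fill 10.
Total = 21×90 + 20×50 + 17×20 + 11×70 + 9×10 = 4090.

4090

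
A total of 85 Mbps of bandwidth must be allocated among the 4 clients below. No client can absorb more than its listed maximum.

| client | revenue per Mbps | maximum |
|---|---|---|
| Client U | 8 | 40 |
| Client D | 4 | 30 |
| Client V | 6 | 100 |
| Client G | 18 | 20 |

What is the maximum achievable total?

Highest revenue per Mbps first: Client G 18 > Client U 8 > Client V 6 > Client D 4.
Give Client G 20 to hit its cap of 20 — 65 left.
Client U: +40 to 40 (cap) — 25 left.
Client V has room for 100 but only 25 remain, so it gets 25.
Total = 8×40 + 6×25 + 18×20 = 830.

830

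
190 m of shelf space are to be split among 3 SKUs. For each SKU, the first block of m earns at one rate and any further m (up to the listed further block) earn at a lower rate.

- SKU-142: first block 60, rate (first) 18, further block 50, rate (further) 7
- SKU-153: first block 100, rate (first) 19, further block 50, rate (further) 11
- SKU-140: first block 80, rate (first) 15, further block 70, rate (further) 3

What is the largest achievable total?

3430

Treat each block as its own option and order by rate: SKU-153/T1 19 > SKU-142/T1 18 > SKU-140/T1 15 > SKU-153/T2 11 > SKU-142/T2 7 > SKU-140/T2 3.
SKU-153 T1 at 19: fill all 100 → 90 left.
SKU-142/T1 (18): +60 → 30 left.
SKU-140 T1 at 15: only 30 left, fill 30.
Total = 19×100 + 18×60 + 15×30 = 3430.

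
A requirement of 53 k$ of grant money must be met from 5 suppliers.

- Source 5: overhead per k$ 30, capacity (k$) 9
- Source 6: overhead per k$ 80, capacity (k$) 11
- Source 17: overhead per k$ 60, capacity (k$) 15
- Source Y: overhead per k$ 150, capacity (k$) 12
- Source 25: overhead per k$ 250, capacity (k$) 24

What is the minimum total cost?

Cheapest first:
Source 5 at 30: take all 9 k$ → 44 still needed.
Source 17 (60): use full 15 → 29 k$ to go.
Source 6 at 80: take all 11 k$ → 18 still needed.
Source Y (150): use full 12 → 6 k$ to go.
Source 25 (250): take the remaining 6 → done.
Cost = 9×30 + 15×60 + 11×80 + 12×150 + 6×250 = 5350.

5350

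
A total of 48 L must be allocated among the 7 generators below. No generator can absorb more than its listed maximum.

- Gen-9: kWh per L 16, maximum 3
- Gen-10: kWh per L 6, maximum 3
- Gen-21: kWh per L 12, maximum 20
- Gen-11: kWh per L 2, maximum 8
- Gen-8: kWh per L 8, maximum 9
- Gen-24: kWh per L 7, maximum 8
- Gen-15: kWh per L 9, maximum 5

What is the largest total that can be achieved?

479

Highest kWh per L first: Gen-9 16 > Gen-21 12 > Gen-15 9 > Gen-8 8 > Gen-24 7 > Gen-10 6 > Gen-11 2.
Gen-9 takes 3 to reach its cap of 3 ; 45 left.
Gen-21 takes 20 to reach its cap of 20 ; 25 left.
Give Gen-15 5 to hit its cap of 5 ; 20 left.
Gen-8: +9 to 9 (cap) ; 11 left.
Give Gen-24 8 to hit its cap of 8 ; 3 left.
Gen-10 takes 3 to reach its cap of 3 ; 0 left.
Total = 16×3 + 6×3 + 12×20 + 8×9 + 7×8 + 9×5 = 479.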